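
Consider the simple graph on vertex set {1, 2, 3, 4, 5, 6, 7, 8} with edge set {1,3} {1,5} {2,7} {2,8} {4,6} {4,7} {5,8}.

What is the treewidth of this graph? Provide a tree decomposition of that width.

Treewidth 1.
One optimal decomposition is:
Bags: B1 = {4, 6}  B2 = {4, 7}  B3 = {2, 7}  B4 = {2, 8}  B5 = {5, 8}  B6 = {1, 5}  B7 = {1, 3}
Tree: B1–B2, B2–B3, B3–B4, B4–B5, B5–B6, B6–B7

Each bag holds 2 vertices, so the decomposition has width 1, which upper-bounds the treewidth. Any graph with an edge has treewidth ≥ 1, and G has the edge 6–4. Hence tw(G) = 1 exactly.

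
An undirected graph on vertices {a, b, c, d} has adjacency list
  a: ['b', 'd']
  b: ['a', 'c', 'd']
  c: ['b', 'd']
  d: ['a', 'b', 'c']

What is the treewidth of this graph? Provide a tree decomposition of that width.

The largest bag has 3 vertices, giving width 2; this decomposition certifies tw(G) ≤ 2. For the lower bound, the 3 vertices {b, c, d} are pairwise adjacent, and any tree decomposition puts a clique entirely inside one bag — forcing width ≥ 2. Hence tw(G) = 2 exactly.

Treewidth 2.
One such decomposition:
Bags: B1 = {b, c, d}  B2 = {a, b, d}
Tree: B1–B2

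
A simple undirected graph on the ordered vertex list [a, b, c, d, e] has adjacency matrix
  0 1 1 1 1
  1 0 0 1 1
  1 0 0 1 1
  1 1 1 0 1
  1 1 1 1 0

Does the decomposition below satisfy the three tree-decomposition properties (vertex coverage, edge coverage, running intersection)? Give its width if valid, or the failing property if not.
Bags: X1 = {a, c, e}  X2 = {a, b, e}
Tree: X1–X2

No — vertex d appears in no bag.

A tree decomposition must satisfy three properties: every vertex lies in some bag; for every edge, both endpoints lie together in some bag; and for every vertex, the bags containing it form a connected subtree. Here vertex d appears in no bag, so the decomposition is invalid.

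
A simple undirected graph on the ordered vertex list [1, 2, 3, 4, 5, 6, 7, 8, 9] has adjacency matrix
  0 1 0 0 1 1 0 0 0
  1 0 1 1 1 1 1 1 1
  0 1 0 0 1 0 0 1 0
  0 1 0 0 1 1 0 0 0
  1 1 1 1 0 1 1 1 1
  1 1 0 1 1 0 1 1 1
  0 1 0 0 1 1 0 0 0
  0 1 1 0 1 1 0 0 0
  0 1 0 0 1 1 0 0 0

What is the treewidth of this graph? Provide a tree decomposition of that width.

Each bag holds 4 vertices, so the decomposition has width 3, which upper-bounds the treewidth. For the lower bound, the 4 vertices {2, 3, 5, 8} are pairwise adjacent, and any tree decomposition puts a clique entirely inside one bag — forcing width ≥ 3. Combining the bounds, tw(G) = 3.

Treewidth 3.
One optimal decomposition is:
Bags: B1 = {2, 5, 6, 8}  B2 = {2, 3, 5, 8}  B3 = {1, 2, 5, 6}  B4 = {2, 5, 6, 7}  B5 = {2, 5, 6, 9}  B6 = {2, 4, 5, 6}
Tree: B1–B2, B1–B3, B3–B4, B1–B5, B5–B6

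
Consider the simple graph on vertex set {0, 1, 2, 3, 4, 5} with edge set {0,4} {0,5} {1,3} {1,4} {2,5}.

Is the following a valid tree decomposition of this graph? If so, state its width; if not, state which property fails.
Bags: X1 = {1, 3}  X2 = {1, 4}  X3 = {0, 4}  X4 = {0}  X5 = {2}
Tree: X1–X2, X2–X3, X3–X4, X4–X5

No — vertex 5 appears in no bag.

A tree decomposition must satisfy three properties: every vertex lies in some bag; for every edge, both endpoints lie together in some bag; and for every vertex, the bags containing it form a connected subtree. Here vertex 5 appears in no bag, so the decomposition is invalid.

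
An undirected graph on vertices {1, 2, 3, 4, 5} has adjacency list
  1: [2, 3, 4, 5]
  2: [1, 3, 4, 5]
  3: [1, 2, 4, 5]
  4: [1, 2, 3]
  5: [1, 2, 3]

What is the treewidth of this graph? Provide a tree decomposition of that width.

Treewidth 3.
Bags: B1 = {1, 2, 3, 4}  B2 = {1, 2, 3, 5}
Tree: B1–B2

The largest bag has 4 vertices, giving width 3; this decomposition certifies tw(G) ≤ 3. Conversely, {1, 2, 3, 4} is a clique of size 4, and the vertices of any clique must share a bag in every tree decomposition; so some bag has ≥ 4 vertices and tw(G) ≥ 3. Combining the bounds, tw(G) = 3.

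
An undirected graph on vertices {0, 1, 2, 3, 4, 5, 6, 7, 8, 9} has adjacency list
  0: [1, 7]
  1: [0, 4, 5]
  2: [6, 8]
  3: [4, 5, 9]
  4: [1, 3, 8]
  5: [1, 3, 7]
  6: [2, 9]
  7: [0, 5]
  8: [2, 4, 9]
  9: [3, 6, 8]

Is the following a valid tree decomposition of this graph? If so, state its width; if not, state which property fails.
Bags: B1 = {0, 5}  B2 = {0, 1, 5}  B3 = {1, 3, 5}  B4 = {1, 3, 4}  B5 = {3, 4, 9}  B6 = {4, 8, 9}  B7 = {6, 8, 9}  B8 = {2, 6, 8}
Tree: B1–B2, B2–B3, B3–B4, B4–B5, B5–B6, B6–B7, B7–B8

A tree decomposition must satisfy three properties: every vertex lies in some bag; for every edge, both endpoints lie together in some bag; and for every vertex, the bags containing it form a connected subtree. Here vertex 7 appears in no bag, so the decomposition is invalid.

No — vertex 7 appears in no bag.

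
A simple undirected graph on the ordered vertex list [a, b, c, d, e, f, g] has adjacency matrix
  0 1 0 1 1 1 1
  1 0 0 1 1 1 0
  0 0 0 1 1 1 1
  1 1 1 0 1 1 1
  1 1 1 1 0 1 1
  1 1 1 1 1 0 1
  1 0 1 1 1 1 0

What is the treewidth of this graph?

A width-4 tree decomposition is:
Bags: B1 = {c, d, e, f, g}  B2 = {a, d, e, f, g}  B3 = {a, b, d, e, f}
Tree: B1–B2, B2–B3
Each bag holds 5 vertices, so the decomposition has width 4, which upper-bounds the treewidth. On the other hand G contains the 5-clique {c, d, e, f, g}. A clique must lie in a single bag of any decomposition, so no decomposition can have width below 4. Combining the bounds, tw(G) = 4.

4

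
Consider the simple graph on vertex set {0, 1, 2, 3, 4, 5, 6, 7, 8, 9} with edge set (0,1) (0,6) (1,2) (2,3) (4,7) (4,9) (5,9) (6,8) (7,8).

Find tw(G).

1

A width-1 tree decomposition is:
Bags: B1 = {5, 9}  B2 = {4, 9}  B3 = {4, 7}  B4 = {7, 8}  B5 = {6, 8}  B6 = {0, 6}  B7 = {0, 1}  B8 = {1, 2}  B9 = {2, 3}
Tree: B1–B2, B2–B3, B3–B4, B4–B5, B5–B6, B6–B7, B7–B8, B8–B9
Every bag has size at most 2, so the width is 2 − 1 = 1 and tw(G) ≤ 1. Since G has at least one edge (e.g. 5–9), it is not an edgeless graph, so tw(G) ≥ 1. Therefore the treewidth is 1.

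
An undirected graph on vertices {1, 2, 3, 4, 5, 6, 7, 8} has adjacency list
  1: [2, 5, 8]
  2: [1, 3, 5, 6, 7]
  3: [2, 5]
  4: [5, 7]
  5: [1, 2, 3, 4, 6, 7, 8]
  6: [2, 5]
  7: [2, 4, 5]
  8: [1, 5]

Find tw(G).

A width-2 tree decomposition is:
Bags: B1 = {2, 5, 6}  B2 = {2, 3, 5}  B3 = {2, 5, 7}  B4 = {1, 2, 5}  B5 = {4, 5, 7}  B6 = {1, 5, 8}
Tree: B1–B2, B2–B3, B3–B4, B3–B5, B4–B6
The largest bag has 3 vertices, giving width 2; this decomposition certifies tw(G) ≤ 2. Conversely, {1, 5, 8} is a clique of size 3, and the vertices of any clique must share a bag in every tree decomposition; so some bag has ≥ 3 vertices and tw(G) ≥ 2. Hence tw(G) = 2 exactly.

2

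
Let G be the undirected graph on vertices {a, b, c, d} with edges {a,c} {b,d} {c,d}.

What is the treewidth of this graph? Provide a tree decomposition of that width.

Treewidth 1.
Bags: B1 = {a, c}  B2 = {c, d}  B3 = {b, d}
Tree: B1–B2, B2–B3

The largest bag has 2 vertices, giving width 1; this decomposition certifies tw(G) ≤ 1. Any graph with an edge has treewidth ≥ 1, and G has the edge a–c. Combining the bounds, tw(G) = 1.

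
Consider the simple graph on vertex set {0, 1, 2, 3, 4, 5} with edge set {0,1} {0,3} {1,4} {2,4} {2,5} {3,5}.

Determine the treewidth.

2

A width-2 tree decomposition is:
Bags: B1 = {2, 4, 5}  B2 = {3, 4, 5}  B3 = {0, 3, 4}  B4 = {0, 1, 4}
Tree: B1–B2, B2–B3, B3–B4
The largest bag has 3 vertices, giving width 2; this decomposition certifies tw(G) ≤ 2. For the lower bound, G contains the cycle 4–2–5–3–0–1–4, so G is not a forest; only forests have treewidth ≤ 1, hence tw(G) ≥ 2. The upper and lower bounds meet at 2, so that is the treewidth.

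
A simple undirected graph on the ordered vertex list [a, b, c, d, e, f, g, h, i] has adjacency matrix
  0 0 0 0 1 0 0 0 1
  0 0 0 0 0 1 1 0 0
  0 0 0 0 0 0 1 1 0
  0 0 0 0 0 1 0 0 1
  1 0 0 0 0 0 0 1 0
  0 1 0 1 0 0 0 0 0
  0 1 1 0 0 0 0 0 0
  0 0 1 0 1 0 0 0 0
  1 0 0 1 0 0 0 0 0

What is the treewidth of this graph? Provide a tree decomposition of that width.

Treewidth 2.
One such decomposition:
Bags: B1 = {a, e, i}  B2 = {e, h, i}  B3 = {c, h, i}  B4 = {c, g, i}  B5 = {b, g, i}  B6 = {b, f, i}  B7 = {d, f, i}
Tree: B1–B2, B2–B3, B3–B4, B4–B5, B5–B6, B6–B7

Each bag holds 3 vertices, so the decomposition has width 2, which upper-bounds the treewidth. The edges i–a–e–h–c–g–b–f–d–i form a cycle, so G is not a tree and its treewidth is at least 2. Hence tw(G) = 2 exactly.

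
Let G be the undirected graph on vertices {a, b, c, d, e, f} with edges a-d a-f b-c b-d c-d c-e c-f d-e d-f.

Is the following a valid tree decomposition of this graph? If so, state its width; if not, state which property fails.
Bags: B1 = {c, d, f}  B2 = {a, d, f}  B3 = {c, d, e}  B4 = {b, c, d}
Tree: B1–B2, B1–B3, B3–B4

Yes; width 2.

Vertex coverage: the bags together contain {a, b, c, d, e, f}, the full vertex set. Edge coverage: each edge of G has both endpoints in at least one bag. Running intersection: for every vertex, the bags containing it form a connected subtree. All three properties hold, so this is a valid tree decomposition of width max|bag| − 1 = 2, and hence tw(G) ≤ 2.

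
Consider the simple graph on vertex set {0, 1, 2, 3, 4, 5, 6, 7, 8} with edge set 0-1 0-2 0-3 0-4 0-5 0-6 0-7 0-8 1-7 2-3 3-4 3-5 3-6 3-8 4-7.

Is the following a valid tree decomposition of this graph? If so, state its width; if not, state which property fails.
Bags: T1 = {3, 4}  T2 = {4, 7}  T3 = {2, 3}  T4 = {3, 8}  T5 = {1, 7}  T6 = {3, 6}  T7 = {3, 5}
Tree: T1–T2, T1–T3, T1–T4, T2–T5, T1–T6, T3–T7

A tree decomposition must satisfy three properties: every vertex lies in some bag; for every edge, both endpoints lie together in some bag; and for every vertex, the bags containing it form a connected subtree. Here vertex 0 appears in no bag, so the decomposition is invalid.

No — vertex 0 appears in no bag.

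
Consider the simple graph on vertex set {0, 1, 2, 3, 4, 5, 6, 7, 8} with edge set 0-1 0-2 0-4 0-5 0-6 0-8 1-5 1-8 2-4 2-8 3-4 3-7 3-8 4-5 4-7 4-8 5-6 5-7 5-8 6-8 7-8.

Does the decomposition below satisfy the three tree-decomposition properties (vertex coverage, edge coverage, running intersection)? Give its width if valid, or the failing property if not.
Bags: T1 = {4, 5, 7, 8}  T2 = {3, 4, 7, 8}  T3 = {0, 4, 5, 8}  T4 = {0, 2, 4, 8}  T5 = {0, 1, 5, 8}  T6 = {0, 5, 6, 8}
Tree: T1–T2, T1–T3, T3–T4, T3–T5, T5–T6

Every vertex of G appears in some bag (union = {0, 1, 2, 3, 4, 5, 6, 7, 8}); every edge is covered by a bag; and for each vertex v the set of bags containing v is connected in the bag tree. The decomposition is therefore valid. The largest bag has 4 vertices, so the width is 3.

Yes; width 3.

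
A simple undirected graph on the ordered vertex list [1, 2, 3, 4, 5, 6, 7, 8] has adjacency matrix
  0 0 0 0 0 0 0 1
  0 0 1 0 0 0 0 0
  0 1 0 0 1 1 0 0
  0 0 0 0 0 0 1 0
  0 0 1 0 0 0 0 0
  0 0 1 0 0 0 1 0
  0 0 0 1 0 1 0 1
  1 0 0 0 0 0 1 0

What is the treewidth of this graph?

A width-1 tree decomposition is:
Bags: B1 = {6, 7}  B2 = {3, 6}  B3 = {7, 8}  B4 = {1, 8}  B5 = {4, 7}  B6 = {3, 5}  B7 = {2, 3}
Tree: B1–B2, B1–B3, B3–B4, B3–B5, B2–B6, B6–B7
Each bag holds 2 vertices, so the decomposition has width 1, which upper-bounds the treewidth. G has an edge, so its treewidth is at least 1. Combining the bounds, tw(G) = 1.

1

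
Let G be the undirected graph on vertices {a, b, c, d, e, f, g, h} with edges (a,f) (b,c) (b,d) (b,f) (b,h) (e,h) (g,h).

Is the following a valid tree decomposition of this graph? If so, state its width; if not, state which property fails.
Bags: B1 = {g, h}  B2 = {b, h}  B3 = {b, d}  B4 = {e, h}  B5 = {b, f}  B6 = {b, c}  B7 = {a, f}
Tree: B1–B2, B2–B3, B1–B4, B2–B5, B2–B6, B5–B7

Vertex coverage: the bags together contain {a, b, c, d, e, f, g, h}, the full vertex set. Edge coverage: each edge of G has both endpoints in at least one bag. Running intersection: for every vertex, the bags containing it form a connected subtree. All three properties hold, so this is a valid tree decomposition of width max|bag| − 1 = 1, and hence tw(G) ≤ 1.

Yes; width 1.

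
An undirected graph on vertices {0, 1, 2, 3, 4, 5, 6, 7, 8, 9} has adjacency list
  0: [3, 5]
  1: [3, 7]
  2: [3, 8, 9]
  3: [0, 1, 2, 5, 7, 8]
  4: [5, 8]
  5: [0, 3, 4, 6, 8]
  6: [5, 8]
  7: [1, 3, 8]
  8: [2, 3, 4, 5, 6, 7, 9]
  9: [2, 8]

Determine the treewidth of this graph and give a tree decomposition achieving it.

Treewidth 2.
Bags: B1 = {3, 7, 8}  B2 = {2, 3, 8}  B3 = {2, 8, 9}  B4 = {3, 5, 8}  B5 = {0, 3, 5}  B6 = {5, 6, 8}  B7 = {4, 5, 8}  B8 = {1, 3, 7}
Tree: B1–B2, B2–B3, B2–B4, B4–B5, B4–B6, B4–B7, B1–B8

The largest bag has 3 vertices, giving width 2; this decomposition certifies tw(G) ≤ 2. Conversely, {0, 3, 5} is a clique of size 3, and the vertices of any clique must share a bag in every tree decomposition; so some bag has ≥ 3 vertices and tw(G) ≥ 2. The upper and lower bounds meet at 2, so that is the treewidth.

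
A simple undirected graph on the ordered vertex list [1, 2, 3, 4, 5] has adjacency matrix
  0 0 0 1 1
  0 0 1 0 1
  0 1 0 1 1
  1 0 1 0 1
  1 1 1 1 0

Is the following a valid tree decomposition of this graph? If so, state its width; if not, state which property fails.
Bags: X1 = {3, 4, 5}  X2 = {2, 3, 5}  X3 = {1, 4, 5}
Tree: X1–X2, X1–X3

Yes; width 2.

Checking the three conditions: (i) the bags cover all of {1, 2, 3, 4, 5}; (ii) for each edge, some bag contains both endpoints; (iii) the bags containing any fixed vertex form a subtree. All hold, so the decomposition is valid with width 3 − 1 = 2.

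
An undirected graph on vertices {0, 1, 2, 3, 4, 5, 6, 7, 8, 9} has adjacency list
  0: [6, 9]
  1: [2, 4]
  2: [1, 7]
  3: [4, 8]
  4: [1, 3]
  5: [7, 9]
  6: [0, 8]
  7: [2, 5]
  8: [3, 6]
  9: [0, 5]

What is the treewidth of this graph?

A width-2 tree decomposition is:
Bags: B1 = {0, 5, 9}  B2 = {0, 5, 6}  B3 = {5, 6, 8}  B4 = {3, 5, 8}  B5 = {3, 4, 5}  B6 = {1, 4, 5}  B7 = {1, 2, 5}  B8 = {2, 5, 7}
Tree: B1–B2, B2–B3, B3–B4, B4–B5, B5–B6, B6–B7, B7–B8
Each bag holds 3 vertices, so the decomposition has width 2, which upper-bounds the treewidth. Since 5–9–0–6–8–3–4–1–2–7–5 is a cycle in G, G is not acyclic. Forests are exactly the graphs of treewidth ≤ 1, so tw(G) ≥ 2. Combining the bounds, tw(G) = 2.

2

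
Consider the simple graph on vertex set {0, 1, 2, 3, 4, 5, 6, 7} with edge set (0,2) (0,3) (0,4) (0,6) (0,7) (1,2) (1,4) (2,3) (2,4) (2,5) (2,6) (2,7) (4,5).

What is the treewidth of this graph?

2

A width-2 tree decomposition is:
Bags: B1 = {0, 2, 4}  B2 = {1, 2, 4}  B3 = {2, 4, 5}  B4 = {0, 2, 6}  B5 = {0, 2, 7}  B6 = {0, 2, 3}
Tree: B1–B2, B2–B3, B1–B4, B1–B5, B1–B6
Every bag has size at most 3, so the width is 3 − 1 = 2 and tw(G) ≤ 2. On the other hand G contains the 3-clique {0, 2, 3}. A clique must lie in a single bag of any decomposition, so no decomposition can have width below 2. Therefore the treewidth is 2.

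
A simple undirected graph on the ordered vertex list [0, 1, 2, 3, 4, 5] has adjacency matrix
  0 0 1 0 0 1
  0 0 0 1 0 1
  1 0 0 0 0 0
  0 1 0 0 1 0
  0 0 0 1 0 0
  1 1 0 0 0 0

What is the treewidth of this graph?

1

A width-1 tree decomposition is:
Bags: B1 = {3, 4}  B2 = {1, 3}  B3 = {1, 5}  B4 = {0, 5}  B5 = {0, 2}
Tree: B1–B2, B2–B3, B3–B4, B4–B5
Every bag has size at most 2, so the width is 2 − 1 = 1 and tw(G) ≤ 1. G has an edge, so its treewidth is at least 1. Therefore the treewidth is 1.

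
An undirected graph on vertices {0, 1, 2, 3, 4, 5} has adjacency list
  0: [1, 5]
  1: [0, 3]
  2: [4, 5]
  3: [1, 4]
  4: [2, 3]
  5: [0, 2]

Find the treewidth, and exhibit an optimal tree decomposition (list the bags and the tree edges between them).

Every bag has size at most 3, so the width is 3 − 1 = 2 and tw(G) ≤ 2. For the lower bound, G contains the cycle 0–5–2–4–3–1–0, so G is not a forest; only forests have treewidth ≤ 1, hence tw(G) ≥ 2. The upper and lower bounds meet at 2, so that is the treewidth.

Treewidth 2.
One optimal decomposition is:
Bags: B1 = {0, 2, 5}  B2 = {0, 2, 4}  B3 = {0, 3, 4}  B4 = {0, 1, 3}
Tree: B1–B2, B2–B3, B3–B4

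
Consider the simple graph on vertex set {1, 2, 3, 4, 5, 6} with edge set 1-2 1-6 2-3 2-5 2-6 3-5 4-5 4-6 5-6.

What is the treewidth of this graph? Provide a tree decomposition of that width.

Treewidth 2.
Bags: B1 = {1, 2, 6}  B2 = {2, 5, 6}  B3 = {4, 5, 6}  B4 = {2, 3, 5}
Tree: B1–B2, B2–B3, B2–B4

The largest bag has 3 vertices, giving width 2; this decomposition certifies tw(G) ≤ 2. For the lower bound, the 3 vertices {1, 2, 6} are pairwise adjacent, and any tree decomposition puts a clique entirely inside one bag — forcing width ≥ 2. Hence tw(G) = 2 exactly.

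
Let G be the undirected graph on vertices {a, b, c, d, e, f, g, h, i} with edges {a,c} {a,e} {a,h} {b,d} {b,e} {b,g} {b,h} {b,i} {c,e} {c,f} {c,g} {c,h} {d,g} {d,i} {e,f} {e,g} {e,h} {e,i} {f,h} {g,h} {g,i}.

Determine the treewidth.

3

A width-3 tree decomposition is:
Bags: B1 = {c, e, g, h}  B2 = {b, e, g, h}  B3 = {c, e, f, h}  B4 = {a, c, e, h}  B5 = {b, e, g, i}  B6 = {b, d, g, i}
Tree: B1–B2, B1–B3, B3–B4, B2–B5, B5–B6
The largest bag has 4 vertices, giving width 3; this decomposition certifies tw(G) ≤ 3. For the lower bound, the 4 vertices {b, d, g, i} are pairwise adjacent, and any tree decomposition puts a clique entirely inside one bag — forcing width ≥ 3. The upper and lower bounds meet at 3, so that is the treewidth.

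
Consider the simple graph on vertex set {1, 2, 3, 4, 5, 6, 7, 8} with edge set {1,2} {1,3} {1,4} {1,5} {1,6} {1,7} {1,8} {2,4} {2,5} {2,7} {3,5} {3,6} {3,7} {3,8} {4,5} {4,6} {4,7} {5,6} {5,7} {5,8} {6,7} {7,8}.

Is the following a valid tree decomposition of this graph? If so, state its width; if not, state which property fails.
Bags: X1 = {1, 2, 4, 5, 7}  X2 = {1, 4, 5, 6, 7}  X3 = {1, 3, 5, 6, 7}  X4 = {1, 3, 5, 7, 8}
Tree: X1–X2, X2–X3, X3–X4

Yes; width 4.

Checking the three conditions: (i) the bags cover all of {1, 2, 3, 4, 5, 6, 7, 8}; (ii) for each edge, some bag contains both endpoints; (iii) the bags containing any fixed vertex form a subtree. All hold, so the decomposition is valid with width 5 − 1 = 4.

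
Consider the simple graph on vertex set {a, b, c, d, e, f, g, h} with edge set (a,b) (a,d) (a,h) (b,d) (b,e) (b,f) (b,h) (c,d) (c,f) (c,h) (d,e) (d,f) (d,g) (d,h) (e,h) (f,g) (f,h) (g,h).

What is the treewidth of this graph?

3

A width-3 tree decomposition is:
Bags: B1 = {b, d, f, h}  B2 = {d, f, g, h}  B3 = {c, d, f, h}  B4 = {a, b, d, h}  B5 = {b, d, e, h}
Tree: B1–B2, B1–B3, B1–B4, B1–B5
Every bag has size at most 4, so the width is 4 − 1 = 3 and tw(G) ≤ 3. Conversely, {a, b, d, h} is a clique of size 4, and the vertices of any clique must share a bag in every tree decomposition; so some bag has ≥ 4 vertices and tw(G) ≥ 3. The upper and lower bounds meet at 3, so that is the treewidth.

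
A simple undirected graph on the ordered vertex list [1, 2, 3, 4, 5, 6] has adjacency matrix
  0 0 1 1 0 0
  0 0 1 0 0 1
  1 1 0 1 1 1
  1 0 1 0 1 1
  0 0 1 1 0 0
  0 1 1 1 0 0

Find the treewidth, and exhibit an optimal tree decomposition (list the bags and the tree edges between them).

Treewidth 2.
One optimal decomposition is:
Bags: B1 = {3, 4, 5}  B2 = {3, 4, 6}  B3 = {1, 3, 4}  B4 = {2, 3, 6}
Tree: B1–B2, B1–B3, B2–B4

Every bag has size at most 3, so the width is 3 − 1 = 2 and tw(G) ≤ 2. On the other hand G contains the 3-clique {2, 3, 6}. A clique must lie in a single bag of any decomposition, so no decomposition can have width below 2. The upper and lower bounds meet at 2, so that is the treewidth.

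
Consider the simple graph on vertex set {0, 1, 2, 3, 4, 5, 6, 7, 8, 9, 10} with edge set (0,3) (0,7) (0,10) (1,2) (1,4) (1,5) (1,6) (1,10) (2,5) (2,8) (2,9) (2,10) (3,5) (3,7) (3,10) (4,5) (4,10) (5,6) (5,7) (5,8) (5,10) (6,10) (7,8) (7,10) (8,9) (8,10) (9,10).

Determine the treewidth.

A width-3 tree decomposition is:
Bags: B1 = {5, 7, 8, 10}  B2 = {2, 5, 8, 10}  B3 = {1, 2, 5, 10}  B4 = {2, 8, 9, 10}  B5 = {3, 5, 7, 10}  B6 = {1, 5, 6, 10}  B7 = {1, 4, 5, 10}  B8 = {0, 3, 7, 10}
Tree: B1–B2, B2–B3, B2–B4, B1–B5, B3–B6, B3–B7, B5–B8
The largest bag has 4 vertices, giving width 3; this decomposition certifies tw(G) ≤ 3. Conversely, {0, 3, 7, 10} is a clique of size 4, and the vertices of any clique must share a bag in every tree decomposition; so some bag has ≥ 4 vertices and tw(G) ≥ 3. The upper and lower bounds meet at 3, so that is the treewidth.

3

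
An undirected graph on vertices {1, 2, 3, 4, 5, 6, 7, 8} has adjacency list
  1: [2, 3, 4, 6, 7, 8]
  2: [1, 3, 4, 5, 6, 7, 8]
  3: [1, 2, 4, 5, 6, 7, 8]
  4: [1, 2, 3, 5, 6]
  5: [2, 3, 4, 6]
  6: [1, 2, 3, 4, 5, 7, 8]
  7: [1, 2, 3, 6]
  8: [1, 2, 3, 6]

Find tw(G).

4

A width-4 tree decomposition is:
Bags: B1 = {1, 2, 3, 6, 8}  B2 = {1, 2, 3, 4, 6}  B3 = {2, 3, 4, 5, 6}  B4 = {1, 2, 3, 6, 7}
Tree: B1–B2, B2–B3, B1–B4
The largest bag has 5 vertices, giving width 4; this decomposition certifies tw(G) ≤ 4. For the lower bound, the 5 vertices {1, 2, 3, 6, 8} are pairwise adjacent, and any tree decomposition puts a clique entirely inside one bag — forcing width ≥ 4. Hence tw(G) = 4 exactly.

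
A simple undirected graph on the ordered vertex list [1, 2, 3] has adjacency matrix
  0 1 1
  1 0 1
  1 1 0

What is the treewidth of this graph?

A width-2 tree decomposition is:
Bags: B1 = {1, 2, 3}
Tree: (single bag)
With just one bag of size 3, the width is 3 − 1 = 2, so tw(G) ≤ 2. Conversely, {1, 2, 3} is a clique of size 3, and the vertices of any clique must share a bag in every tree decomposition; so some bag has ≥ 3 vertices and tw(G) ≥ 2. The upper and lower bounds meet at 2, so that is the treewidth.

2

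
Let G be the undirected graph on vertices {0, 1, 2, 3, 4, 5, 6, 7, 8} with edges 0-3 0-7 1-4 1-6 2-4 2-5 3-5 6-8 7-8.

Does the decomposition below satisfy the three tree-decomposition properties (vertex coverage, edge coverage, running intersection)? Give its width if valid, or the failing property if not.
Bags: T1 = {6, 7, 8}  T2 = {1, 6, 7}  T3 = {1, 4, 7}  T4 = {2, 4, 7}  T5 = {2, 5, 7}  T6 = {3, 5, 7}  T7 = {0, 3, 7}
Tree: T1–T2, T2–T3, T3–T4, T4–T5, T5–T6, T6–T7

Yes; width 2.

Checking the three conditions: (i) the bags cover all of {0, 1, 2, 3, 4, 5, 6, 7, 8}; (ii) for each edge, some bag contains both endpoints; (iii) the bags containing any fixed vertex form a subtree. All hold, so the decomposition is valid with width 3 − 1 = 2.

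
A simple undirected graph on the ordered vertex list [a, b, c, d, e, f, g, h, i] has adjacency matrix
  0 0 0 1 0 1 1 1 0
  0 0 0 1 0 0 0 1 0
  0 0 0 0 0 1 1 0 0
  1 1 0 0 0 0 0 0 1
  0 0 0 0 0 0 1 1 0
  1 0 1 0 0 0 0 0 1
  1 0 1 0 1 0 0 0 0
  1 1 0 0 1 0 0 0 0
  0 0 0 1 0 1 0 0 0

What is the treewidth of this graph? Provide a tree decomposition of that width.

Every bag has size at most 4, so the width is 4 − 1 = 3 and tw(G) ≤ 3. For the lower bound: the 4 vertex sets {b,d,i}, {f}, {a}, {c,e,g,h} are disjoint, each induces a connected subgraph, and every pair is joined by at least one edge of G. Contracting each set to a single vertex therefore yields K_{4} as a minor, and since treewidth is minor-monotone, tw(G) ≥ tw(K_{4}) = 3. The upper and lower bounds meet at 3, so that is the treewidth.

Treewidth 3.
One optimal decomposition is:
Bags: B1 = {b, d, f, i}  B2 = {a, b, d, f}  B3 = {a, b, f, h}  B4 = {a, c, f, h}  B5 = {a, c, g, h}  B6 = {c, e, g, h}
Tree: B1–B2, B2–B3, B3–B4, B4–B5, B5–B6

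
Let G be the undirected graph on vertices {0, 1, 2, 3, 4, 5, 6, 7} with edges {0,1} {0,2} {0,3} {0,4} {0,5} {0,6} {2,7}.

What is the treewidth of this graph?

A width-1 tree decomposition is:
Bags: B1 = {0, 2}  B2 = {0, 4}  B3 = {0, 6}  B4 = {0, 3}  B5 = {0, 1}  B6 = {2, 7}  B7 = {0, 5}
Tree: B1–B2, B1–B3, B2–B4, B2–B5, B1–B6, B1–B7
Every bag has size at most 2, so the width is 2 − 1 = 1 and tw(G) ≤ 1. Any graph with an edge has treewidth ≥ 1, and G has the edge 0–2. The upper and lower bounds meet at 1, so that is the treewidth.

1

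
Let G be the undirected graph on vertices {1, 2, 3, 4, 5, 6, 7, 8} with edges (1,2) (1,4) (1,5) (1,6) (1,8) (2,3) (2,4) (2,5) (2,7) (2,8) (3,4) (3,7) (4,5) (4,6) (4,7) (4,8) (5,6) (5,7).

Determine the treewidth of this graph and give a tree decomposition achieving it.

Treewidth 3.
Bags: B1 = {1, 2, 4, 5}  B2 = {2, 4, 5, 7}  B3 = {2, 3, 4, 7}  B4 = {1, 4, 5, 6}  B5 = {1, 2, 4, 8}
Tree: B1–B2, B2–B3, B1–B4, B1–B5

The largest bag has 4 vertices, giving width 3; this decomposition certifies tw(G) ≤ 3. Conversely, {1, 2, 4, 8} is a clique of size 4, and the vertices of any clique must share a bag in every tree decomposition; so some bag has ≥ 4 vertices and tw(G) ≥ 3. Therefore the treewidth is 3.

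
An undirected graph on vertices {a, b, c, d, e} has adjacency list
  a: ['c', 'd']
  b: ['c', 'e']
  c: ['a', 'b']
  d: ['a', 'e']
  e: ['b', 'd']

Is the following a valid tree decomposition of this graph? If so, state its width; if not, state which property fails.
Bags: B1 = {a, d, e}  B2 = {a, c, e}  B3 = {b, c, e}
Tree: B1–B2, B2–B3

Yes; width 2.

Vertex coverage: the bags together contain {a, b, c, d, e}, the full vertex set. Edge coverage: each edge of G has both endpoints in at least one bag. Running intersection: for every vertex, the bags containing it form a connected subtree. All three properties hold, so this is a valid tree decomposition of width max|bag| − 1 = 2, and hence tw(G) ≤ 2.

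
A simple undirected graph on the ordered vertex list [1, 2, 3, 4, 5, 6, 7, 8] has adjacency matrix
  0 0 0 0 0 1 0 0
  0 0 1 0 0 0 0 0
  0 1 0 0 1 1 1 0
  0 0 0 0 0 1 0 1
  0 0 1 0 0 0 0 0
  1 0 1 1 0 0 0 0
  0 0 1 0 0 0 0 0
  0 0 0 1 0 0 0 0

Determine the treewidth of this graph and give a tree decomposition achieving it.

Treewidth 1.
Bags: B1 = {3, 6}  B2 = {3, 5}  B3 = {4, 6}  B4 = {1, 6}  B5 = {2, 3}  B6 = {4, 8}  B7 = {3, 7}
Tree: B1–B2, B1–B3, B1–B4, B1–B5, B3–B6, B5–B7

Each bag holds 2 vertices, so the decomposition has width 1, which upper-bounds the treewidth. Any graph with an edge has treewidth ≥ 1, and G has the edge 6–3. Combining the bounds, tw(G) = 1.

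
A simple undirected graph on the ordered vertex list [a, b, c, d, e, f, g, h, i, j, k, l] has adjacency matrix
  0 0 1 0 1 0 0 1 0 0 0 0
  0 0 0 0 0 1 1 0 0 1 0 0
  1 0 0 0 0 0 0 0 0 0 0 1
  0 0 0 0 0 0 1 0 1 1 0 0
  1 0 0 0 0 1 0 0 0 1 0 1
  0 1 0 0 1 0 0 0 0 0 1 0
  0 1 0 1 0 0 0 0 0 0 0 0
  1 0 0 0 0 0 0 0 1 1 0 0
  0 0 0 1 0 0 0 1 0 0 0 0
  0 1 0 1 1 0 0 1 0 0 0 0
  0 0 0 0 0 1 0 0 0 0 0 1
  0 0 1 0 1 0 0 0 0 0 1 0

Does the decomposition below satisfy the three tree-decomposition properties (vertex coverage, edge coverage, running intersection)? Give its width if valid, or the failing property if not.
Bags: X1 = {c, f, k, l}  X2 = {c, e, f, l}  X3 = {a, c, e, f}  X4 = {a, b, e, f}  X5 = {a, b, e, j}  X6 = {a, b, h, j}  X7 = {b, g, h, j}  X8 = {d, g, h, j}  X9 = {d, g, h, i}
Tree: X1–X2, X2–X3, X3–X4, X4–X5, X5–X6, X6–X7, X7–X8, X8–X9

Yes; width 3.

Vertex coverage: the bags together contain {a, b, c, d, e, f, g, h, i, j, k, l}, the full vertex set. Edge coverage: each edge of G has both endpoints in at least one bag. Running intersection: for every vertex, the bags containing it form a connected subtree. All three properties hold, so this is a valid tree decomposition of width max|bag| − 1 = 3, and hence tw(G) ≤ 3.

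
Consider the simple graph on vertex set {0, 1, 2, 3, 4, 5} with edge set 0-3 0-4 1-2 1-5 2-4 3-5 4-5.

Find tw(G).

2

A width-2 tree decomposition is:
Bags: B1 = {1, 2, 5}  B2 = {2, 4, 5}  B3 = {3, 4, 5}  B4 = {0, 3, 4}
Tree: B1–B2, B2–B3, B3–B4
The largest bag has 3 vertices, giving width 2; this decomposition certifies tw(G) ≤ 2. For the lower bound, G contains the cycle 1–2–4–5–1, so G is not a forest; only forests have treewidth ≤ 1, hence tw(G) ≥ 2. The upper and lower bounds meet at 2, so that is the treewidth.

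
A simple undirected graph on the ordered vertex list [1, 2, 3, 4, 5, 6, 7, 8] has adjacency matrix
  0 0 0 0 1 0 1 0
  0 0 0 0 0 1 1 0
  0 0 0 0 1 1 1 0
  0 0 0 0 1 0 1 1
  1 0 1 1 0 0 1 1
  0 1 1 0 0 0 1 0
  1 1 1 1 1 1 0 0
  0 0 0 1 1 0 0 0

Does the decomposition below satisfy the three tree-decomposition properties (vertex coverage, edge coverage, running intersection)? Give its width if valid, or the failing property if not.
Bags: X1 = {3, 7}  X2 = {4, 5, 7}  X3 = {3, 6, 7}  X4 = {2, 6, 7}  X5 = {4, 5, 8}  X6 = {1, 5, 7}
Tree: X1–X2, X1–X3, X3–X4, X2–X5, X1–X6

No — edge (5,3) lies in no bag.

A tree decomposition must satisfy three properties: every vertex lies in some bag; for every edge, both endpoints lie together in some bag; and for every vertex, the bags containing it form a connected subtree. Here edge (5,3) lies in no bag, so the decomposition is invalid.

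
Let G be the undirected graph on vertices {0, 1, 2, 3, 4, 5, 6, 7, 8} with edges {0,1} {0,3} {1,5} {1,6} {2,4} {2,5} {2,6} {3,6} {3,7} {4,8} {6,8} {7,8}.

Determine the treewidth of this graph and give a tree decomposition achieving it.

Treewidth 3.
Bags: B1 = {0, 1, 2, 5}  B2 = {0, 1, 2, 6}  B3 = {0, 2, 3, 6}  B4 = {2, 3, 4, 6}  B5 = {3, 4, 6, 8}  B6 = {3, 4, 7, 8}
Tree: B1–B2, B2–B3, B3–B4, B4–B5, B5–B6

Each bag holds 4 vertices, so the decomposition has width 3, which upper-bounds the treewidth. For the lower bound: the 4 vertex sets {0,1,5}, {2}, {6}, {3,4,7,8} are disjoint, each induces a connected subgraph, and every pair is joined by at least one edge of G. Contracting each set to a single vertex therefore yields K_{4} as a minor, and since treewidth is minor-monotone, tw(G) ≥ tw(K_{4}) = 3. Hence tw(G) = 3 exactly.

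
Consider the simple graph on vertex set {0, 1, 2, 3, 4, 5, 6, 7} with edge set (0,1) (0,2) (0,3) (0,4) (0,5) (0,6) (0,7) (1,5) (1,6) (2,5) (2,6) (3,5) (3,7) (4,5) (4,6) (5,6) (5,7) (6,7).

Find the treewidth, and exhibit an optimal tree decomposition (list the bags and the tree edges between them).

The largest bag has 4 vertices, giving width 3; this decomposition certifies tw(G) ≤ 3. On the other hand G contains the 4-clique {0, 3, 5, 7}. A clique must lie in a single bag of any decomposition, so no decomposition can have width below 3. Combining the bounds, tw(G) = 3.

Treewidth 3.
Bags: B1 = {0, 2, 5, 6}  B2 = {0, 1, 5, 6}  B3 = {0, 5, 6, 7}  B4 = {0, 3, 5, 7}  B5 = {0, 4, 5, 6}
Tree: B1–B2, B1–B3, B3–B4, B3–B5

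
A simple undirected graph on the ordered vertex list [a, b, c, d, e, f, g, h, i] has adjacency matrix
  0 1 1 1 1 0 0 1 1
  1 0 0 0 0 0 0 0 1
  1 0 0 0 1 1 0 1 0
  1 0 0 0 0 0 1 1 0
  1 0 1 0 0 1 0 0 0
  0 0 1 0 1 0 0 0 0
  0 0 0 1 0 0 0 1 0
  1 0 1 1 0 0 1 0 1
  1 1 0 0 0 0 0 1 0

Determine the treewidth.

2

A width-2 tree decomposition is:
Bags: B1 = {a, c, h}  B2 = {a, h, i}  B3 = {a, d, h}  B4 = {a, c, e}  B5 = {d, g, h}  B6 = {a, b, i}  B7 = {c, e, f}
Tree: B1–B2, B2–B3, B1–B4, B3–B5, B2–B6, B4–B7
Each bag holds 3 vertices, so the decomposition has width 2, which upper-bounds the treewidth. For the lower bound, the 3 vertices {d, g, h} are pairwise adjacent, and any tree decomposition puts a clique entirely inside one bag — forcing width ≥ 2. Combining the bounds, tw(G) = 2.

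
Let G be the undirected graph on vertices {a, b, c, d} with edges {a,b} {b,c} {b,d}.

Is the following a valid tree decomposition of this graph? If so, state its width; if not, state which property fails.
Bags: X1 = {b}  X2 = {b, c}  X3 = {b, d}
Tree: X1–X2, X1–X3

No — vertex a appears in no bag.

A tree decomposition must satisfy three properties: every vertex lies in some bag; for every edge, both endpoints lie together in some bag; and for every vertex, the bags containing it form a connected subtree. Here vertex a appears in no bag, so the decomposition is invalid.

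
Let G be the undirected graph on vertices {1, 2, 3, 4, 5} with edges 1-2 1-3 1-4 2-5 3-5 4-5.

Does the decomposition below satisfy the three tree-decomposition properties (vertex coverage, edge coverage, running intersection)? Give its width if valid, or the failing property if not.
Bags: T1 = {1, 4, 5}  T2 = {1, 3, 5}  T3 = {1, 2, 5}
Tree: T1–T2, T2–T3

Yes; width 2.

Every vertex of G appears in some bag (union = {1, 2, 3, 4, 5}); every edge is covered by a bag; and for each vertex v the set of bags containing v is connected in the bag tree. The decomposition is therefore valid. The largest bag has 3 vertices, so the width is 2.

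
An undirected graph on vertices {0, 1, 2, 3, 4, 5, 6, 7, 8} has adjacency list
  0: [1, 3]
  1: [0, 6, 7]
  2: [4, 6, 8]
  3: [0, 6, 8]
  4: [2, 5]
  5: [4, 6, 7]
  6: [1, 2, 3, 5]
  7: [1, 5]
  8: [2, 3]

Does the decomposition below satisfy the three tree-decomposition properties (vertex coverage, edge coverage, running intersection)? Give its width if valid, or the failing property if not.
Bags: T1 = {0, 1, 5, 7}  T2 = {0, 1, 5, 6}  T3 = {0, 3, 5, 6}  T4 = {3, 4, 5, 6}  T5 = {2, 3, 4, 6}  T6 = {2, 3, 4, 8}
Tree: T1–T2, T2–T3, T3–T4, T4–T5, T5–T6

Yes; width 3.

Checking the three conditions: (i) the bags cover all of {0, 1, 2, 3, 4, 5, 6, 7, 8}; (ii) for each edge, some bag contains both endpoints; (iii) the bags containing any fixed vertex form a subtree. All hold, so the decomposition is valid with width 4 − 1 = 3.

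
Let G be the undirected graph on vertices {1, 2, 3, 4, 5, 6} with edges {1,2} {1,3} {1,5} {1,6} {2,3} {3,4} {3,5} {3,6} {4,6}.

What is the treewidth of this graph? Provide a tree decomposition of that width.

The largest bag has 3 vertices, giving width 2; this decomposition certifies tw(G) ≤ 2. For the lower bound, the 3 vertices {1, 2, 3} are pairwise adjacent, and any tree decomposition puts a clique entirely inside one bag — forcing width ≥ 2. Hence tw(G) = 2 exactly.

Treewidth 2.
One optimal decomposition is:
Bags: B1 = {1, 2, 3}  B2 = {1, 3, 6}  B3 = {1, 3, 5}  B4 = {3, 4, 6}
Tree: B1–B2, B1–B3, B2–B4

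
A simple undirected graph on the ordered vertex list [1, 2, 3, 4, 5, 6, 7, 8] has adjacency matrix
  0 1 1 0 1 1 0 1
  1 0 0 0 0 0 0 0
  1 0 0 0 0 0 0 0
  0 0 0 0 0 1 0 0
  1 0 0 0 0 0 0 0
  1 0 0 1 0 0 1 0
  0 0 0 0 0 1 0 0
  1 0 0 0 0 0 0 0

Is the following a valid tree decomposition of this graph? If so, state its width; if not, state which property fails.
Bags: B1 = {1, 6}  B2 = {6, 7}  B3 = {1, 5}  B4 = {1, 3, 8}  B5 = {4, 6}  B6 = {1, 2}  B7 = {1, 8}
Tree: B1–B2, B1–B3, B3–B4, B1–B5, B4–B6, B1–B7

A tree decomposition must satisfy three properties: every vertex lies in some bag; for every edge, both endpoints lie together in some bag; and for every vertex, the bags containing it form a connected subtree. Here bags containing vertex 8 are not connected in the tree, so the decomposition is invalid.

No — bags containing vertex 8 are not connected in the tree.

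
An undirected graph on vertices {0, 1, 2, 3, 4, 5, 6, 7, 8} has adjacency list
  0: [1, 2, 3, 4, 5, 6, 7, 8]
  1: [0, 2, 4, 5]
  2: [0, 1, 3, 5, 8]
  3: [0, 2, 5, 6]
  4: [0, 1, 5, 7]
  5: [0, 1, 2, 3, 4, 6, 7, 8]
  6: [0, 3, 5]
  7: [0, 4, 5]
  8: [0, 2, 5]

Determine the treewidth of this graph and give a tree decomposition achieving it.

Each bag holds 4 vertices, so the decomposition has width 3, which upper-bounds the treewidth. Conversely, {0, 2, 5, 8} is a clique of size 4, and the vertices of any clique must share a bag in every tree decomposition; so some bag has ≥ 4 vertices and tw(G) ≥ 3. The upper and lower bounds meet at 3, so that is the treewidth.

Treewidth 3.
One optimal decomposition is:
Bags: B1 = {0, 2, 5, 8}  B2 = {0, 2, 3, 5}  B3 = {0, 3, 5, 6}  B4 = {0, 1, 2, 5}  B5 = {0, 1, 4, 5}  B6 = {0, 4, 5, 7}
Tree: B1–B2, B2–B3, B2–B4, B4–B5, B5–B6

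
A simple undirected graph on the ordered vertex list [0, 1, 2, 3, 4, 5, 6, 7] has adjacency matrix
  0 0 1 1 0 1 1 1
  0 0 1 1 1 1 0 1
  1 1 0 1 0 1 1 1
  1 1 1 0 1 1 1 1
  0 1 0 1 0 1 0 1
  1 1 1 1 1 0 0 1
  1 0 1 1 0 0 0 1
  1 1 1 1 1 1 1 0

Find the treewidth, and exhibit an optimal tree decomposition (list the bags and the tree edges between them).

Treewidth 4.
One such decomposition:
Bags: B1 = {1, 2, 3, 5, 7}  B2 = {1, 3, 4, 5, 7}  B3 = {0, 2, 3, 5, 7}  B4 = {0, 2, 3, 6, 7}
Tree: B1–B2, B1–B3, B3–B4

The largest bag has 5 vertices, giving width 4; this decomposition certifies tw(G) ≤ 4. Conversely, {0, 2, 3, 5, 7} is a clique of size 5, and the vertices of any clique must share a bag in every tree decomposition; so some bag has ≥ 5 vertices and tw(G) ≥ 4. The upper and lower bounds meet at 4, so that is the treewidth.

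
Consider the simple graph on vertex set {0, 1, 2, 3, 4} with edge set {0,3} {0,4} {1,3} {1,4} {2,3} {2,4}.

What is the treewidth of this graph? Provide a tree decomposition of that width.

Treewidth 2.
Bags: B1 = {0, 3, 4}  B2 = {1, 3, 4}  B3 = {2, 3, 4}
Tree: B1–B2, B2–B3

Each bag holds 3 vertices, so the decomposition has width 2, which upper-bounds the treewidth. For the lower bound, G contains the cycle 0–3–1–4–0, so G is not a forest; only forests have treewidth ≤ 1, hence tw(G) ≥ 2. Combining the bounds, tw(G) = 2.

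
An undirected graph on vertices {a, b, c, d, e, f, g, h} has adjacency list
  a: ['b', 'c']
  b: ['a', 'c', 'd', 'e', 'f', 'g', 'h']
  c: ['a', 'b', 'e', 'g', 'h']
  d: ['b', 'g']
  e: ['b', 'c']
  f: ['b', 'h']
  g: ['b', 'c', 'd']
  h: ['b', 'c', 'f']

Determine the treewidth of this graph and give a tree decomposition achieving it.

Treewidth 2.
One such decomposition:
Bags: B1 = {b, c, e}  B2 = {b, c, g}  B3 = {a, b, c}  B4 = {b, d, g}  B5 = {b, c, h}  B6 = {b, f, h}
Tree: B1–B2, B1–B3, B2–B4, B3–B5, B5–B6

Every bag has size at most 3, so the width is 3 − 1 = 2 and tw(G) ≤ 2. For the lower bound, the 3 vertices {b, d, g} are pairwise adjacent, and any tree decomposition puts a clique entirely inside one bag — forcing width ≥ 2. Therefore the treewidth is 2.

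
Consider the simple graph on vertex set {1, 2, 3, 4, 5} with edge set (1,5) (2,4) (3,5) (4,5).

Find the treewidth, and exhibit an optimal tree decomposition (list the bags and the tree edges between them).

Treewidth 1.
One such decomposition:
Bags: B1 = {3, 5}  B2 = {1, 5}  B3 = {4, 5}  B4 = {2, 4}
Tree: B1–B2, B1–B3, B3–B4

The largest bag has 2 vertices, giving width 1; this decomposition certifies tw(G) ≤ 1. Since G has at least one edge (e.g. 5–3), it is not an edgeless graph, so tw(G) ≥ 1. Hence tw(G) = 1 exactly.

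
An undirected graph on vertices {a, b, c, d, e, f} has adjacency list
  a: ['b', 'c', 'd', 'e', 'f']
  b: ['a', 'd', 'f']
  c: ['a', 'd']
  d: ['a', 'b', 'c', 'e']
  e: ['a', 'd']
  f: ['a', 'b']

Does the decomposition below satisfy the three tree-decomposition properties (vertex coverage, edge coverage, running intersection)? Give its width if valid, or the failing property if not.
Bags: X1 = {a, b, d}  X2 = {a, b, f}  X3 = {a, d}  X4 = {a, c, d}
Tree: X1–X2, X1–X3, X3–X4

No — vertex e appears in no bag.

A tree decomposition must satisfy three properties: every vertex lies in some bag; for every edge, both endpoints lie together in some bag; and for every vertex, the bags containing it form a connected subtree. Here vertex e appears in no bag, so the decomposition is invalid.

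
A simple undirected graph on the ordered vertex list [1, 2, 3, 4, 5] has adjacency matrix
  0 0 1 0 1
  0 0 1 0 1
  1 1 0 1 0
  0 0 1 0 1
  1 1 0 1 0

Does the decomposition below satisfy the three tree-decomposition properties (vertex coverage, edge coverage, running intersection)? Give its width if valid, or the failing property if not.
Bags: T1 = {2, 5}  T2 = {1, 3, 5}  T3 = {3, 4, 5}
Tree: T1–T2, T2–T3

No — edge (3,2) lies in no bag.

A tree decomposition must satisfy three properties: every vertex lies in some bag; for every edge, both endpoints lie together in some bag; and for every vertex, the bags containing it form a connected subtree. Here edge (3,2) lies in no bag, so the decomposition is invalid.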